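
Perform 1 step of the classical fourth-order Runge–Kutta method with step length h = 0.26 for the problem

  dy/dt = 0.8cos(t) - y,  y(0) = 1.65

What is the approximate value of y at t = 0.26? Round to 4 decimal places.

RK4: k1 = f(t_n, y_n); k2 = f(t_n + h/2, y_n + (h/2)·k1); k3 = f(t_n + h/2, y_n + (h/2)·k2); k4 = f(t_n + h, y_n + h·k3); y_{n+1} = y_n + (h/6)·(k1 + 2k2 + 2k3 + k4).
t=0.000000, y=1.650000:
  k1 = f(0.000000, 1.650000) = -0.850000
  k2 = f(0.130000, 1.539500) = -0.746250
  k3 = f(0.130000, 1.552987) = -0.759738
  k4 = f(0.260000, 1.452468) = -0.679356
  y ← 1.650000 + (0.26/6)·(k1 + 2k2 + 2k3 + k4) = 1.453209
y(0.26) ≈ 1.4532

1.4532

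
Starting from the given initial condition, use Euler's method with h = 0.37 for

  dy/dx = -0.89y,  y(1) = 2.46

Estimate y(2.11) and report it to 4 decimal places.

0.7422

Euler: y_{n+1} = y_n + h·f(x_n, y_n).
x=1.000000, y=2.460000: f=-2.189400 → y ← 2.460000 + 0.37·(-2.189400) = 1.649922
x=1.370000, y=1.649922: f=-1.468431 → y ← 1.649922 + 0.37·(-1.468431) = 1.106603
x=1.740000, y=1.106603: f=-0.984876 → y ← 1.106603 + 0.37·(-0.984876) = 0.742198
y(2.11) ≈ 0.7422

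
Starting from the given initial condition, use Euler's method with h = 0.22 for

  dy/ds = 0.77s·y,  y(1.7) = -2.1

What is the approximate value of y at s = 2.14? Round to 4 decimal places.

Euler: y_{n+1} = y_n + h·f(s_n, y_n).
s=1.700000, y=-2.100000: f=-2.748900 → y ← -2.100000 + 0.22·(-2.748900) = -2.704758
s=1.920000, y=-2.704758: f=-3.998714 → y ← -2.704758 + 0.22·(-3.998714) = -3.584475
y(2.14) ≈ -3.5845

-3.5845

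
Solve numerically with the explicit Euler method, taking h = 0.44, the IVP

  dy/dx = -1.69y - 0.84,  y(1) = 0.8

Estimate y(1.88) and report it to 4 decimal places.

Euler: y_{n+1} = y_n + h·f(x_n, y_n).
x=1.000000, y=0.800000: f=-2.192000 → y ← 0.800000 + 0.44·(-2.192000) = -0.164480
x=1.440000, y=-0.164480: f=-0.562029 → y ← -0.164480 + 0.44·(-0.562029) = -0.411773
y(1.88) ≈ -0.4118

-0.4118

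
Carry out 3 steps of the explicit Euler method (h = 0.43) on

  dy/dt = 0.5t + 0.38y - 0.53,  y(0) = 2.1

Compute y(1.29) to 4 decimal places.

2.7977

Euler: y_{n+1} = y_n + h·f(t_n, y_n).
t=0.000000, y=2.100000: f=0.268000 → y ← 2.100000 + 0.43·0.268000 = 2.215240
t=0.430000, y=2.215240: f=0.526791 → y ← 2.215240 + 0.43·0.526791 = 2.441760
t=0.860000, y=2.441760: f=0.827869 → y ← 2.441760 + 0.43·0.827869 = 2.797744
y(1.29) ≈ 2.7977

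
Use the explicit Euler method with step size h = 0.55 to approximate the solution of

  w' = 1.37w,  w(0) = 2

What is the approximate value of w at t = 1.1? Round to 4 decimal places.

6.1495

Euler: w_{n+1} = w_n + h·f(t_n, w_n).
t=0.000000, w=2.000000: f=2.740000 → w ← 2.000000 + 0.55·2.740000 = 3.507000
t=0.550000, w=3.507000: f=4.804590 → w ← 3.507000 + 0.55·4.804590 = 6.149525
w(1.1) ≈ 6.1495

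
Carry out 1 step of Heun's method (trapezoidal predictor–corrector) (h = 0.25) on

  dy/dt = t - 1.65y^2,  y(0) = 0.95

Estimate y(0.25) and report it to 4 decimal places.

0.7263

Heun: k1 = f(t_n, y_n); k2 = f(t_n + h, y_n + h·k1); y_{n+1} = y_n + (h/2)·(k1 + k2).
t=0.000000, y=0.950000:
  k1 = f(0.000000, 0.950000) = -1.489125
  k2 = f(0.250000, 0.577719) = -0.300702
  y ← 0.950000 + (0.25/2)·(-1.489125 + (-0.300702)) = 0.726272
y(0.25) ≈ 0.7263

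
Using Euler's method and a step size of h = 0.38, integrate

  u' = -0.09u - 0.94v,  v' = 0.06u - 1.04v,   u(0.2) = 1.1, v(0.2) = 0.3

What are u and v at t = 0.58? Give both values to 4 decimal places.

Euler on (u,v): u_{n+1} = u_n + h·u', v_{n+1} = v_n + h·v'.
0.200000: (1.100000, 0.300000); f=(-0.381000, -0.246000) → (0.955220, 0.206520)
(u(0.58), v(0.58)) ≈ (0.9552, 0.2065)

0.9552, 0.2065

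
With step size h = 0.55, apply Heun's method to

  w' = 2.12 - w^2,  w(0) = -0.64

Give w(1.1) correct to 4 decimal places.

0.9175

Heun: k1 = f(x_n, w_n); k2 = f(x_n + h, w_n + h·k1); w_{n+1} = w_n + (h/2)·(k1 + k2).
x=0.000000, w=-0.640000:
  k1 = f(0.000000, -0.640000) = 1.710400
  k2 = f(0.550000, 0.300720) = 2.029567
  w ← -0.640000 + (0.55/2)·(1.710400 + 2.029567) = 0.388491
x=0.550000, w=0.388491:
  k1 = f(0.550000, 0.388491) = 1.969075
  k2 = f(1.100000, 1.471482) = -0.045260
  w ← 0.388491 + (0.55/2)·(1.969075 + (-0.045260)) = 0.917540
w(1.1) ≈ 0.9175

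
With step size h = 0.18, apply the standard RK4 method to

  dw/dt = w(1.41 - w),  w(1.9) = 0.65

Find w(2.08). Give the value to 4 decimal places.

0.7393

RK4: k1 = f(t_n, w_n); k2 = f(t_n + h/2, w_n + (h/2)·k1); k3 = f(t_n + h/2, w_n + (h/2)·k2); k4 = f(t_n + h, w_n + h·k3); w_{n+1} = w_n + (h/6)·(k1 + 2k2 + 2k3 + k4).
t=1.900000, w=0.650000:
  k1 = f(1.900000, 0.650000) = 0.494000
  k2 = f(1.990000, 0.694460) = 0.496914
  k3 = f(1.990000, 0.694722) = 0.496919
  k4 = f(2.080000, 0.739445) = 0.495839
  w ← 0.650000 + (0.18/6)·(k1 + 2k2 + 2k3 + k4) = 0.739325
w(2.08) ≈ 0.7393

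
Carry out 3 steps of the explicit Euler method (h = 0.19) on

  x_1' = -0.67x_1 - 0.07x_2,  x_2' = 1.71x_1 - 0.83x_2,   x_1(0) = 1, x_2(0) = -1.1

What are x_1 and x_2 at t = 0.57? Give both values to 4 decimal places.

0.6857, 0.0702

Euler on (x_1,x_2): x_1_{n+1} = x_1_n + h·x_1', x_2_{n+1} = x_2_n + h·x_2'.
0.000000: (1.000000, -1.100000); f=(-0.593000, 2.623000) → (0.887330, -0.601630)
0.190000: (0.887330, -0.601630); f=(-0.552397, 2.016687) → (0.782375, -0.218459)
0.380000: (0.782375, -0.218459); f=(-0.508899, 1.519182) → (0.685684, 0.070185)
(x_1(0.57), x_2(0.57)) ≈ (0.6857, 0.0702)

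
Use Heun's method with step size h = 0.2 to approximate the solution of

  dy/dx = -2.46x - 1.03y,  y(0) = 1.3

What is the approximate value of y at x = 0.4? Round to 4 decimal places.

Heun: k1 = f(x_n, y_n); k2 = f(x_n + h, y_n + h·k1); y_{n+1} = y_n + (h/2)·(k1 + k2).
x=0.000000, y=1.300000:
  k1 = f(0.000000, 1.300000) = -1.339000
  k2 = f(0.200000, 1.032200) = -1.555166
  y ← 1.300000 + (0.2/2)·(-1.339000 + (-1.555166)) = 1.010583
x=0.200000, y=1.010583:
  k1 = f(0.200000, 1.010583) = -1.532901
  k2 = f(0.400000, 0.704003) = -1.709123
  y ← 1.010583 + (0.2/2)·(-1.532901 + (-1.709123)) = 0.686381
y(0.4) ≈ 0.6864

0.6864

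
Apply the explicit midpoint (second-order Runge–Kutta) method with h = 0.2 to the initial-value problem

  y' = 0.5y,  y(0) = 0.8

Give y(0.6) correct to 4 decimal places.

Midpoint: k1 = f(x_n, y_n); k2 = f(x_n + h/2, y_n + (h/2)·k1); y_{n+1} = y_n + h·k2.
x=0.000000, y=0.800000:
  k1 = f(0.000000, 0.800000) = 0.400000
  k2 = f(0.100000, 0.840000) = 0.420000
  y ← 0.800000 + 0.2·0.420000 = 0.884000
x=0.200000, y=0.884000:
  k1 = f(0.200000, 0.884000) = 0.442000
  k2 = f(0.300000, 0.928200) = 0.464100
  y ← 0.884000 + 0.2·0.464100 = 0.976820
x=0.400000, y=0.976820:
  k1 = f(0.400000, 0.976820) = 0.488410
  k2 = f(0.500000, 1.025661) = 0.512831
  y ← 0.976820 + 0.2·0.512831 = 1.079386
y(0.6) ≈ 1.0794

1.0794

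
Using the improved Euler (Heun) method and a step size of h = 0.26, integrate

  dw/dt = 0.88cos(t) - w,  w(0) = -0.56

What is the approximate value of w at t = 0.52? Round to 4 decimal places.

Heun: k1 = f(t_n, w_n); k2 = f(t_n + h, w_n + h·k1); w_{n+1} = w_n + (h/2)·(k1 + k2).
t=0.000000, w=-0.560000:
  k1 = f(0.000000, -0.560000) = 1.440000
  k2 = f(0.260000, -0.185600) = 1.036023
  w ← -0.560000 + (0.26/2)·(1.440000 + 1.036023) = -0.238117
t=0.260000, w=-0.238117:
  k1 = f(0.260000, -0.238117) = 1.088540
  k2 = f(0.520000, 0.044903) = 0.718777
  w ← -0.238117 + (0.26/2)·(1.088540 + 0.718777) = -0.003166
w(0.52) ≈ -0.0032

-0.0032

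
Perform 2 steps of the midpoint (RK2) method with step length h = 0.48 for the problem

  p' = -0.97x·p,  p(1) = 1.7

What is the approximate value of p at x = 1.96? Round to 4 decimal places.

Midpoint: k1 = f(x_n, p_n); k2 = f(x_n + h/2, p_n + (h/2)·k1); p_{n+1} = p_n + h·k2.
x=1.000000, p=1.700000:
  k1 = f(1.000000, 1.700000) = -1.649000
  k2 = f(1.240000, 1.304240) = -1.568740
  p ← 1.700000 + 0.48·(-1.568740) = 0.947005
x=1.480000, p=0.947005:
  k1 = f(1.480000, 0.947005) = -1.359520
  k2 = f(1.720000, 0.620720) = -1.035609
  p ← 0.947005 + 0.48·(-1.035609) = 0.449912
p(1.96) ≈ 0.4499

0.4499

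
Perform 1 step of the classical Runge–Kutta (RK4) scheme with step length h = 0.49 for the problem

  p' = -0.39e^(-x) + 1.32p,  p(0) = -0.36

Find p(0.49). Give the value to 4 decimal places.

RK4: k1 = f(x_n, p_n); k2 = f(x_n + h/2, p_n + (h/2)·k1); k3 = f(x_n + h/2, p_n + (h/2)·k2); k4 = f(x_n + h, p_n + h·k3); p_{n+1} = p_n + (h/6)·(k1 + 2k2 + 2k3 + k4).
x=0.000000, p=-0.360000:
  k1 = f(0.000000, -0.360000) = -0.865200
  k2 = f(0.245000, -0.571974) = -1.060260
  k3 = f(0.245000, -0.619764) = -1.123343
  k4 = f(0.490000, -0.910438) = -1.440703
  p ← -0.360000 + (0.49/6)·(k1 + 2k2 + 2k3 + k4) = -0.904971
p(0.49) ≈ -0.9050

-0.9050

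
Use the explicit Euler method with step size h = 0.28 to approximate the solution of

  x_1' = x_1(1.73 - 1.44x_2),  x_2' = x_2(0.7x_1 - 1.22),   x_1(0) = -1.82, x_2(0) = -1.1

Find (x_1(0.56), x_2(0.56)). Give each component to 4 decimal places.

Euler on (x_1,x_2): x_1_{n+1} = x_1_n + h·x_1', x_2_{n+1} = x_2_n + h·x_2'.
0.000000: (-1.820000, -1.100000); f=(-6.031480, 2.743400) → (-3.508814, -0.331848)
0.280000: (-3.508814, -0.331848); f=(-7.746975, 1.219930) → (-5.677967, 0.009732)
(x_1(0.56), x_2(0.56)) ≈ (-5.6780, 0.0097)

-5.6780, 0.0097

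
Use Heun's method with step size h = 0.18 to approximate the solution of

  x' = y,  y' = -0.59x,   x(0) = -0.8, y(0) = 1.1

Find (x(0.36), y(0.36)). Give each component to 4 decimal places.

Heun on (x,y): k1 = f(t_n, state_n); k2 = f(t_n + h, state_n + h·k1); state_{n+1} = state_n + (h/2)·(k1 + k2).
0.000000: (-0.800000, 1.100000)
  k1 = (1.100000, 0.472000)
  predictor → (-0.602000, 1.184960)
  k2 = (1.184960, 0.355180)
  → (-0.594354, 1.174446)
0.180000: (-0.594354, 1.174446)
  k1 = (1.174446, 0.350669)
  predictor → (-0.382953, 1.237567)
  k2 = (1.237567, 0.225942)
  → (-0.377272, 1.226341)
(x(0.36), y(0.36)) ≈ (-0.3773, 1.2263)

-0.3773, 1.2263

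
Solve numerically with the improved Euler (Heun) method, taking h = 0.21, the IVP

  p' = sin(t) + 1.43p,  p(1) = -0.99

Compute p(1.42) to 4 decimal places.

Heun: k1 = f(t_n, p_n); k2 = f(t_n + h, p_n + h·k1); p_{n+1} = p_n + (h/2)·(k1 + k2).
t=1.000000, p=-0.990000:
  k1 = f(1.000000, -0.990000) = -0.574229
  k2 = f(1.210000, -1.110588) = -0.652525
  p ← -0.990000 + (0.21/2)·(-0.574229 + (-0.652525)) = -1.118809
t=1.210000, p=-1.118809:
  k1 = f(1.210000, -1.118809) = -0.664281
  k2 = f(1.420000, -1.258308) = -0.810729
  p ← -1.118809 + (0.21/2)·(-0.664281 + (-0.810729)) = -1.273685
p(1.42) ≈ -1.2737

-1.2737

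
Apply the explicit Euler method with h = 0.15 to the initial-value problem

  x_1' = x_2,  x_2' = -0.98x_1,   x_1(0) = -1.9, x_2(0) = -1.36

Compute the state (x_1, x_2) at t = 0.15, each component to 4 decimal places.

-2.1040, -1.0807

Euler on (x_1,x_2): x_1_{n+1} = x_1_n + h·x_1', x_2_{n+1} = x_2_n + h·x_2'.
0.000000: (-1.900000, -1.360000); f=(-1.360000, 1.862000) → (-2.104000, -1.080700)
(x_1(0.15), x_2(0.15)) ≈ (-2.1040, -1.0807)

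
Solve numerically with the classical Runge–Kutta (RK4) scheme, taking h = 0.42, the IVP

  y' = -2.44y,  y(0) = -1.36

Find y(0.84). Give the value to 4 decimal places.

RK4: k1 = f(x_n, y_n); k2 = f(x_n + h/2, y_n + (h/2)·k1); k3 = f(x_n + h/2, y_n + (h/2)·k2); k4 = f(x_n + h, y_n + h·k3); y_{n+1} = y_n + (h/6)·(k1 + 2k2 + 2k3 + k4).
x=0.000000, y=-1.360000:
  k1 = f(0.000000, -1.360000) = 3.318400
  k2 = f(0.210000, -0.663136) = 1.618052
  k3 = f(0.210000, -1.020209) = 2.489310
  k4 = f(0.420000, -0.314490) = 0.767355
  y ← -1.360000 + (0.42/6)·(k1 + 2k2 + 2k3 + k4) = -0.498966
x=0.420000, y=-0.498966:
  k1 = f(0.420000, -0.498966) = 1.217478
  k2 = f(0.630000, -0.243296) = 0.593642
  k3 = f(0.630000, -0.374302) = 0.913296
  k4 = f(0.840000, -0.115382) = 0.281533
  y ← -0.498966 + (0.42/6)·(k1 + 2k2 + 2k3 + k4) = -0.183064
y(0.84) ≈ -0.1831

-0.1831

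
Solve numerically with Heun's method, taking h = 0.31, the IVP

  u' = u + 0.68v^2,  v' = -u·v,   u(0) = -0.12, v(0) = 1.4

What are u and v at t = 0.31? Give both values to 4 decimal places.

0.3299, 1.3684

Heun on (u,v): k1 = f(t_n, state_n); k2 = f(t_n + h, state_n + h·k1); state_{n+1} = state_n + (h/2)·(k1 + k2).
0.000000: (-0.120000, 1.400000)
  k1 = (1.212800, 0.168000)
  predictor → (0.255968, 1.452080)
  k2 = (1.689773, -0.371686)
  → (0.329899, 1.368429)
(u(0.31), v(0.31)) ≈ (0.3299, 1.3684)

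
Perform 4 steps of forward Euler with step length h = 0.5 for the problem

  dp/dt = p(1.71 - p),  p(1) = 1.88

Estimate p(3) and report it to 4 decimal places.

1.7100

Euler: p_{n+1} = p_n + h·f(t_n, p_n).
t=1.000000, p=1.880000: f=-0.319600 → p ← 1.880000 + 0.5·(-0.319600) = 1.720200
t=1.500000, p=1.720200: f=-0.017546 → p ← 1.720200 + 0.5·(-0.017546) = 1.711427
t=2.000000, p=1.711427: f=-0.002442 → p ← 1.711427 + 0.5·(-0.002442) = 1.710206
t=2.500000, p=1.710206: f=-0.000352 → p ← 1.710206 + 0.5·(-0.000352) = 1.710030
p(3) ≈ 1.7100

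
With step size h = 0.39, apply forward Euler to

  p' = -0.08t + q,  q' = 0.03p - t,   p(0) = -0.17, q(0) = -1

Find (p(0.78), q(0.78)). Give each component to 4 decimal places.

Euler on (p,q): p_{n+1} = p_n + h·p', q_{n+1} = q_n + h·q'.
0.000000: (-0.170000, -1.000000); f=(-1.000000, -0.005100) → (-0.560000, -1.001989)
0.390000: (-0.560000, -1.001989); f=(-1.033189, -0.406800) → (-0.962944, -1.160641)
(p(0.78), q(0.78)) ≈ (-0.9629, -1.1606)

-0.9629, -1.1606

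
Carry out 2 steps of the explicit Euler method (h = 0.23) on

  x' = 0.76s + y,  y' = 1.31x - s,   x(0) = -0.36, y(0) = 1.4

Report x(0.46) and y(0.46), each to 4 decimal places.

Euler on (x,y): x_{n+1} = x_n + h·x', y_{n+1} = y_n + h·y'.
0.000000: (-0.360000, 1.400000); f=(1.400000, -0.471600) → (-0.038000, 1.291532)
0.230000: (-0.038000, 1.291532); f=(1.466332, -0.279780) → (0.299256, 1.227183)
(x(0.46), y(0.46)) ≈ (0.2993, 1.2272)

0.2993, 1.2272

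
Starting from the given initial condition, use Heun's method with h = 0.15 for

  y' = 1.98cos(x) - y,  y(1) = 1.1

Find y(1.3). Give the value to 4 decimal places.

Heun: k1 = f(x_n, y_n); k2 = f(x_n + h, y_n + h·k1); y_{n+1} = y_n + (h/2)·(k1 + k2).
x=1.000000, y=1.100000:
  k1 = f(1.000000, 1.100000) = -0.030201
  k2 = f(1.150000, 1.095470) = -0.286665
  y ← 1.100000 + (0.15/2)·(-0.030201 + (-0.286665)) = 1.076235
x=1.150000, y=1.076235:
  k1 = f(1.150000, 1.076235) = -0.267430
  k2 = f(1.300000, 1.036121) = -0.506473
  y ← 1.076235 + (0.15/2)·(-0.267430 + (-0.506473)) = 1.018192
y(1.3) ≈ 1.0182

1.0182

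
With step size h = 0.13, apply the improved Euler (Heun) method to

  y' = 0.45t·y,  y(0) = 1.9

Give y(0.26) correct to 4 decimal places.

1.9291

Heun: k1 = f(t_n, y_n); k2 = f(t_n + h, y_n + h·k1); y_{n+1} = y_n + (h/2)·(k1 + k2).
t=0.000000, y=1.900000:
  k1 = f(0.000000, 1.900000) = 0.000000
  k2 = f(0.130000, 1.900000) = 0.111150
  y ← 1.900000 + (0.13/2)·(0.000000 + 0.111150) = 1.907225
t=0.130000, y=1.907225:
  k1 = f(0.130000, 1.907225) = 0.111573
  k2 = f(0.260000, 1.921729) = 0.224842
  y ← 1.907225 + (0.13/2)·(0.111573 + 0.224842) = 1.929092
y(0.26) ≈ 1.9291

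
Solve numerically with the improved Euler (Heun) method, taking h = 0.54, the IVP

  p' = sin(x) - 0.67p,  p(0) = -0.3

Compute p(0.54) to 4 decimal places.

-0.0723

Heun: k1 = f(x_n, p_n); k2 = f(x_n + h, p_n + h·k1); p_{n+1} = p_n + (h/2)·(k1 + k2).
x=0.000000, p=-0.300000:
  k1 = f(0.000000, -0.300000) = 0.201000
  k2 = f(0.540000, -0.191460) = 0.642414
  p ← -0.300000 + (0.54/2)·(0.201000 + 0.642414) = -0.072278
p(0.54) ≈ -0.0723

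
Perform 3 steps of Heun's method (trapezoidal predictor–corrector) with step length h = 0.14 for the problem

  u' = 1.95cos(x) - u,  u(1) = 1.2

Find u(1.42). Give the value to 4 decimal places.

1.0116

Heun: k1 = f(x_n, u_n); k2 = f(x_n + h, u_n + h·k1); u_{n+1} = u_n + (h/2)·(k1 + k2).
x=1.000000, u=1.200000:
  k1 = f(1.000000, 1.200000) = -0.146411
  k2 = f(1.140000, 1.179503) = -0.365193
  u ← 1.200000 + (0.14/2)·(-0.146411 + (-0.365193)) = 1.164188
x=1.140000, u=1.164188:
  k1 = f(1.140000, 1.164188) = -0.349878
  k2 = f(1.280000, 1.115205) = -0.556110
  u ← 1.164188 + (0.14/2)·(-0.349878 + (-0.556110)) = 1.100769
x=1.280000, u=1.100769:
  k1 = f(1.280000, 1.100769) = -0.541674
  k2 = f(1.420000, 1.024934) = -0.731995
  u ← 1.100769 + (0.14/2)·(-0.541674 + (-0.731995)) = 1.011612
u(1.42) ≈ 1.0116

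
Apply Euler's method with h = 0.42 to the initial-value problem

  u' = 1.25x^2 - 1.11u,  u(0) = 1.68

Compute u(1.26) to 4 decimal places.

Euler: u_{n+1} = u_n + h·f(x_n, u_n).
x=0.000000, u=1.680000: f=-1.864800 → u ← 1.680000 + 0.42·(-1.864800) = 0.896784
x=0.420000, u=0.896784: f=-0.774930 → u ← 0.896784 + 0.42·(-0.774930) = 0.571313
x=0.840000, u=0.571313: f=0.247842 → u ← 0.571313 + 0.42·0.247842 = 0.675407
u(1.26) ≈ 0.6754

0.6754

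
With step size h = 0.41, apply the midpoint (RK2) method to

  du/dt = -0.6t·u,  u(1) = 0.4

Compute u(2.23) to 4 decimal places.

Midpoint: k1 = f(t_n, u_n); k2 = f(t_n + h/2, u_n + (h/2)·k1); u_{n+1} = u_n + h·k2.
t=1.000000, u=0.400000:
  k1 = f(1.000000, 0.400000) = -0.240000
  k2 = f(1.205000, 0.350800) = -0.253628
  u ← 0.400000 + 0.41·(-0.253628) = 0.296012
t=1.410000, u=0.296012:
  k1 = f(1.410000, 0.296012) = -0.250426
  k2 = f(1.615000, 0.244675) = -0.237090
  u ← 0.296012 + 0.41·(-0.237090) = 0.198805
t=1.820000, u=0.198805:
  k1 = f(1.820000, 0.198805) = -0.217096
  k2 = f(2.025000, 0.154301) = -0.187476
  u ← 0.198805 + 0.41·(-0.187476) = 0.121940
u(2.23) ≈ 0.1219

0.1219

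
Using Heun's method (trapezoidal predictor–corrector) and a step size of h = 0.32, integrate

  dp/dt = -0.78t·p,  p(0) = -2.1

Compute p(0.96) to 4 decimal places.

-1.4647

Heun: k1 = f(t_n, p_n); k2 = f(t_n + h, p_n + h·k1); p_{n+1} = p_n + (h/2)·(k1 + k2).
t=0.000000, p=-2.100000:
  k1 = f(0.000000, -2.100000) = 0.000000
  k2 = f(0.320000, -2.100000) = 0.524160
  p ← -2.100000 + (0.32/2)·(0.000000 + 0.524160) = -2.016134
t=0.320000, p=-2.016134:
  k1 = f(0.320000, -2.016134) = 0.503227
  k2 = f(0.640000, -1.855102) = 0.926067
  p ← -2.016134 + (0.32/2)·(0.503227 + 0.926067) = -1.787447
t=0.640000, p=-1.787447:
  k1 = f(0.640000, -1.787447) = 0.892294
  k2 = f(0.960000, -1.501913) = 1.124633
  p ← -1.787447 + (0.32/2)·(0.892294 + 1.124633) = -1.464739
p(0.96) ≈ -1.4647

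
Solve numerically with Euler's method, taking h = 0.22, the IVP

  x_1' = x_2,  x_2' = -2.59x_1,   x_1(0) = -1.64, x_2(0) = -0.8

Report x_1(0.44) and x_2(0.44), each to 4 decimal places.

-1.7864, 1.1692

Euler on (x_1,x_2): x_1_{n+1} = x_1_n + h·x_1', x_2_{n+1} = x_2_n + h·x_2'.
0.000000: (-1.640000, -0.800000); f=(-0.800000, 4.247600) → (-1.816000, 0.134472)
0.220000: (-1.816000, 0.134472); f=(0.134472, 4.703440) → (-1.786416, 1.169229)
(x_1(0.44), x_2(0.44)) ≈ (-1.7864, 1.1692)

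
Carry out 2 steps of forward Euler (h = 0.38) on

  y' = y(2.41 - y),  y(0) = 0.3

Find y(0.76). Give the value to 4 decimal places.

0.9245

Euler: y_{n+1} = y_n + h·f(s_n, y_n).
s=0.000000, y=0.300000: f=0.633000 → y ← 0.300000 + 0.38·0.633000 = 0.540540
s=0.380000, y=0.540540: f=1.010518 → y ← 0.540540 + 0.38·1.010518 = 0.924537
y(0.76) ≈ 0.9245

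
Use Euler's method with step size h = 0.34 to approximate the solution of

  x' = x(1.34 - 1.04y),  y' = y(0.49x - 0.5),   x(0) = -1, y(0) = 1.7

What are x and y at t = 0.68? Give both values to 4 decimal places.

Euler on (x,y): x_{n+1} = x_n + h·x', y_{n+1} = y_n + h·y'.
0.000000: (-1.000000, 1.700000); f=(0.428000, -1.683000) → (-0.854480, 1.127780)
0.340000: (-0.854480, 1.127780); f=(-0.142791, -1.036086) → (-0.903029, 0.775511)
(x(0.68), y(0.68)) ≈ (-0.9030, 0.7755)

-0.9030, 0.7755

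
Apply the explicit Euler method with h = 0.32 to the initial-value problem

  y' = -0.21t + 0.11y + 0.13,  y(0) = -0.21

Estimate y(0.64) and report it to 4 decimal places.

-0.1619

Euler: y_{n+1} = y_n + h·f(t_n, y_n).
t=0.000000, y=-0.210000: f=0.106900 → y ← -0.210000 + 0.32·0.106900 = -0.175792
t=0.320000, y=-0.175792: f=0.043463 → y ← -0.175792 + 0.32·0.043463 = -0.161884
y(0.64) ≈ -0.1619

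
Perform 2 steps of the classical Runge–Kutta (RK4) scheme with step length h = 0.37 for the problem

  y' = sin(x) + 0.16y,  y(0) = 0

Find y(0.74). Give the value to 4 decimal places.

RK4: k1 = f(x_n, y_n); k2 = f(x_n + h/2, y_n + (h/2)·k1); k3 = f(x_n + h/2, y_n + (h/2)·k2); k4 = f(x_n + h, y_n + h·k3); y_{n+1} = y_n + (h/6)·(k1 + 2k2 + 2k3 + k4).
x=0.000000, y=0.000000:
  k1 = f(0.000000, 0.000000) = 0.000000
  k2 = f(0.185000, 0.000000) = 0.183947
  k3 = f(0.185000, 0.034030) = 0.189391
  k4 = f(0.370000, 0.070075) = 0.372827
  y ← 0.000000 + (0.37/6)·(k1 + 2k2 + 2k3 + k4) = 0.069036
x=0.370000, y=0.069036:
  k1 = f(0.370000, 0.069036) = 0.372661
  k2 = f(0.555000, 0.137978) = 0.549020
  k3 = f(0.555000, 0.170605) = 0.554240
  k4 = f(0.740000, 0.274105) = 0.718145
  y ← 0.069036 + (0.37/6)·(k1 + 2k2 + 2k3 + k4) = 0.272371
y(0.74) ≈ 0.2724

0.2724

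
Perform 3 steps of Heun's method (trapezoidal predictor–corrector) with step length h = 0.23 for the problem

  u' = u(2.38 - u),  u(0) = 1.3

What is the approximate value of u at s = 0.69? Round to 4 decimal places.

Heun: k1 = f(s_n, u_n); k2 = f(s_n + h, u_n + h·k1); u_{n+1} = u_n + (h/2)·(k1 + k2).
s=0.000000, u=1.300000:
  k1 = f(0.000000, 1.300000) = 1.404000
  k2 = f(0.230000, 1.622920) = 1.228680
  u ← 1.300000 + (0.23/2)·(1.404000 + 1.228680) = 1.602758
s=0.230000, u=1.602758:
  k1 = f(0.230000, 1.602758) = 1.245731
  k2 = f(0.460000, 1.889276) = 0.927113
  u ← 1.602758 + (0.23/2)·(1.245731 + 0.927113) = 1.852635
s=0.460000, u=1.852635:
  k1 = f(0.460000, 1.852635) = 0.977015
  k2 = f(0.690000, 2.077349) = 0.628713
  u ← 1.852635 + (0.23/2)·(0.977015 + 0.628713) = 2.037294
u(0.69) ≈ 2.0373

2.0373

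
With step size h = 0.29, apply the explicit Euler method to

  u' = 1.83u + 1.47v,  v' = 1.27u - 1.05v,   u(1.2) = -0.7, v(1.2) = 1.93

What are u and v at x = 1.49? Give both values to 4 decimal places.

-0.2487, 1.0845

Euler on (u,v): u_{n+1} = u_n + h·u', v_{n+1} = v_n + h·v'.
1.200000: (-0.700000, 1.930000); f=(1.556100, -2.915500) → (-0.248731, 1.084505)
(u(1.49), v(1.49)) ≈ (-0.2487, 1.0845)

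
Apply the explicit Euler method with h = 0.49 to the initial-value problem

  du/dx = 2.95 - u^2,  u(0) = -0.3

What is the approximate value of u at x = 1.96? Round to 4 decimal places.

Euler: u_{n+1} = u_n + h·f(x_n, u_n).
x=0.000000, u=-0.300000: f=2.860000 → u ← -0.300000 + 0.49·2.860000 = 1.101400
x=0.490000, u=1.101400: f=1.736918 → u ← 1.101400 + 0.49·1.736918 = 1.952490
x=0.980000, u=1.952490: f=-0.862217 → u ← 1.952490 + 0.49·(-0.862217) = 1.530004
x=1.470000, u=1.530004: f=0.609089 → u ← 1.530004 + 0.49·0.609089 = 1.828457
u(1.96) ≈ 1.8285

1.8285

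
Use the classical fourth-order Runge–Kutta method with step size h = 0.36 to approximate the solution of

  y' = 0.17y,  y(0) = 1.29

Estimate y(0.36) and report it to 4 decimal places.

RK4: k1 = f(x_n, y_n); k2 = f(x_n + h/2, y_n + (h/2)·k1); k3 = f(x_n + h/2, y_n + (h/2)·k2); k4 = f(x_n + h, y_n + h·k3); y_{n+1} = y_n + (h/6)·(k1 + 2k2 + 2k3 + k4).
x=0.000000, y=1.290000:
  k1 = f(0.000000, 1.290000) = 0.219300
  k2 = f(0.180000, 1.329474) = 0.226011
  k3 = f(0.180000, 1.330682) = 0.226216
  k4 = f(0.360000, 1.371438) = 0.233144
  y ← 1.290000 + (0.36/6)·(k1 + 2k2 + 2k3 + k4) = 1.371414
y(0.36) ≈ 1.3714

1.3714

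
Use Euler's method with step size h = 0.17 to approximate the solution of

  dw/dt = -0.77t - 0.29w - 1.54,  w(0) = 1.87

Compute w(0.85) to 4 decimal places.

0.0543

Euler: w_{n+1} = w_n + h·f(t_n, w_n).
t=0.000000, w=1.870000: f=-2.082300 → w ← 1.870000 + 0.17·(-2.082300) = 1.516009
t=0.170000, w=1.516009: f=-2.110543 → w ← 1.516009 + 0.17·(-2.110543) = 1.157217
t=0.340000, w=1.157217: f=-2.137393 → w ← 1.157217 + 0.17·(-2.137393) = 0.793860
t=0.510000, w=0.793860: f=-2.162919 → w ← 0.793860 + 0.17·(-2.162919) = 0.426164
t=0.680000, w=0.426164: f=-2.187187 → w ← 0.426164 + 0.17·(-2.187187) = 0.054342
w(0.85) ≈ 0.0543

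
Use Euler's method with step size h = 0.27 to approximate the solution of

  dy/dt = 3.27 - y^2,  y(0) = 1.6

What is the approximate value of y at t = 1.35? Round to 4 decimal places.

1.8083

Euler: y_{n+1} = y_n + h·f(t_n, y_n).
t=0.000000, y=1.600000: f=0.710000 → y ← 1.600000 + 0.27·0.710000 = 1.791700
t=0.270000, y=1.791700: f=0.059811 → y ← 1.791700 + 0.27·0.059811 = 1.807849
t=0.540000, y=1.807849: f=0.001682 → y ← 1.807849 + 0.27·0.001682 = 1.808303
t=0.810000, y=1.808303: f=0.000040 → y ← 1.808303 + 0.27·0.000040 = 1.808314
t=1.080000, y=1.808314: f=0.000001 → y ← 1.808314 + 0.27·0.000001 = 1.808314
y(1.35) ≈ 1.8083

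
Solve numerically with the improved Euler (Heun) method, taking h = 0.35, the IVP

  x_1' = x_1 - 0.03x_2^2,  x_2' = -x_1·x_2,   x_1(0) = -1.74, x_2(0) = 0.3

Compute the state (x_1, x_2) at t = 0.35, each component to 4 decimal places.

-2.4574, 0.5899

Heun on (x_1,x_2): k1 = f(t_n, state_n); k2 = f(t_n + h, state_n + h·k1); state_{n+1} = state_n + (h/2)·(k1 + k2).
0.000000: (-1.740000, 0.300000)
  k1 = (-1.742700, 0.522000)
  predictor → (-2.349945, 0.482700)
  k2 = (-2.356935, 1.134318)
  → (-2.457436, 0.589856)
(x_1(0.35), x_2(0.35)) ≈ (-2.4574, 0.5899)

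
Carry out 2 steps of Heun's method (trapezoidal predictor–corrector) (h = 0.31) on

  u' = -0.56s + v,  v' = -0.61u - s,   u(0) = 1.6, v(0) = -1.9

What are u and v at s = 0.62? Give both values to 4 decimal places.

0.1337, -2.4469

Heun on (u,v): k1 = f(s_n, state_n); k2 = f(s_n + h, state_n + h·k1); state_{n+1} = state_n + (h/2)·(k1 + k2).
0.000000: (1.600000, -1.900000)
  k1 = (-1.900000, -0.976000)
  predictor → (1.011000, -2.202560)
  k2 = (-2.376160, -0.926710)
  → (0.937195, -2.194920)
0.310000: (0.937195, -2.194920)
  k1 = (-2.368520, -0.881689)
  predictor → (0.202954, -2.468244)
  k2 = (-2.815444, -0.743802)
  → (0.133681, -2.446871)
(u(0.62), v(0.62)) ≈ (0.1337, -2.4469)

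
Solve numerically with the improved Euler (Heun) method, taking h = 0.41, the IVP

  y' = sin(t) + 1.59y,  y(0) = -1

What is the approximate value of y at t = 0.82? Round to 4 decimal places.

-3.0387

Heun: k1 = f(t_n, y_n); k2 = f(t_n + h, y_n + h·k1); y_{n+1} = y_n + (h/2)·(k1 + k2).
t=0.000000, y=-1.000000:
  k1 = f(0.000000, -1.000000) = -1.590000
  k2 = f(0.410000, -1.651900) = -2.227912
  y ← -1.000000 + (0.41/2)·(-1.590000 + (-2.227912)) = -1.782672
t=0.410000, y=-1.782672:
  k1 = f(0.410000, -1.782672) = -2.435839
  k2 = f(0.820000, -2.781366) = -3.691226
  y ← -1.782672 + (0.41/2)·(-2.435839 + (-3.691226)) = -3.038720
y(0.82) ≈ -3.0387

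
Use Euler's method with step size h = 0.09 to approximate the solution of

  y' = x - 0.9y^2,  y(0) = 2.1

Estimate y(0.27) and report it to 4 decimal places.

Euler: y_{n+1} = y_n + h·f(x_n, y_n).
x=0.000000, y=2.100000: f=-3.969000 → y ← 2.100000 + 0.09·(-3.969000) = 1.742790
x=0.090000, y=1.742790: f=-2.643585 → y ← 1.742790 + 0.09·(-2.643585) = 1.504867
x=0.180000, y=1.504867: f=-1.858163 → y ← 1.504867 + 0.09·(-1.858163) = 1.337633
y(0.27) ≈ 1.3376

1.3376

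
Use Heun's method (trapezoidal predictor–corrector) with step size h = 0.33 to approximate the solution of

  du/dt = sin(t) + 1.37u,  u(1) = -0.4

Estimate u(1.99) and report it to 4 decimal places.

Heun: k1 = f(t_n, u_n); k2 = f(t_n + h, u_n + h·k1); u_{n+1} = u_n + (h/2)·(k1 + k2).
t=1.000000, u=-0.400000:
  k1 = f(1.000000, -0.400000) = 0.293471
  k2 = f(1.330000, -0.303155) = 0.555827
  u ← -0.400000 + (0.33/2)·(0.293471 + 0.555827) = -0.259866
t=1.330000, u=-0.259866:
  k1 = f(1.330000, -0.259866) = 0.615132
  k2 = f(1.660000, -0.056872) = 0.918109
  u ← -0.259866 + (0.33/2)·(0.615132 + 0.918109) = -0.006881
t=1.660000, u=-0.006881:
  k1 = f(1.660000, -0.006881) = 0.986597
  k2 = f(1.990000, 0.318696) = 1.350027
  u ← -0.006881 + (0.33/2)·(0.986597 + 1.350027) = 0.378662
u(1.99) ≈ 0.3787

0.3787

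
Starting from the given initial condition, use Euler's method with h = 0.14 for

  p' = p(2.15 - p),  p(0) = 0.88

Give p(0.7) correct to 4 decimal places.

Euler: p_{n+1} = p_n + h·f(s_n, p_n).
s=0.000000, p=0.880000: f=1.117600 → p ← 0.880000 + 0.14·1.117600 = 1.036464
s=0.140000, p=1.036464: f=1.154140 → p ← 1.036464 + 0.14·1.154140 = 1.198044
s=0.280000, p=1.198044: f=1.140485 → p ← 1.198044 + 0.14·1.140485 = 1.357712
s=0.420000, p=1.357712: f=1.075699 → p ← 1.357712 + 0.14·1.075699 = 1.508309
s=0.560000, p=1.508309: f=0.967868 → p ← 1.508309 + 0.14·0.967868 = 1.643811
p(0.7) ≈ 1.6438

1.6438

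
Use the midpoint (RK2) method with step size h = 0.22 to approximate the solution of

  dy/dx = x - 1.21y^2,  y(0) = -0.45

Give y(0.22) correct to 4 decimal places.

Midpoint: k1 = f(x_n, y_n); k2 = f(x_n + h/2, y_n + (h/2)·k1); y_{n+1} = y_n + h·k2.
x=0.000000, y=-0.450000:
  k1 = f(0.000000, -0.450000) = -0.245025
  k2 = f(0.110000, -0.476953) = -0.165256
  y ← -0.450000 + 0.22·(-0.165256) = -0.486356
y(0.22) ≈ -0.4864

-0.4864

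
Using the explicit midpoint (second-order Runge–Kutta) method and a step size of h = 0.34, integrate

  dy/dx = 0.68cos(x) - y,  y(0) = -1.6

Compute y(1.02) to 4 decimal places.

-0.2543

Midpoint: k1 = f(x_n, y_n); k2 = f(x_n + h/2, y_n + (h/2)·k1); y_{n+1} = y_n + h·k2.
x=0.000000, y=-1.600000:
  k1 = f(0.000000, -1.600000) = 2.280000
  k2 = f(0.170000, -1.212400) = 1.882598
  y ← -1.600000 + 0.34·1.882598 = -0.959917
x=0.340000, y=-0.959917:
  k1 = f(0.340000, -0.959917) = 1.600990
  k2 = f(0.510000, -0.687749) = 1.281215
  y ← -0.959917 + 0.34·1.281215 = -0.524304
x=0.680000, y=-0.524304:
  k1 = f(0.680000, -0.524304) = 1.053053
  k2 = f(0.850000, -0.345285) = 0.794073
  y ← -0.524304 + 0.34·0.794073 = -0.254319
y(1.02) ≈ -0.2543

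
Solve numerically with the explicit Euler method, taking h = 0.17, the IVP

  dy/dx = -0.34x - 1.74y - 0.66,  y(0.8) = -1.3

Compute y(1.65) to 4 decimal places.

Euler: y_{n+1} = y_n + h·f(x_n, y_n).
x=0.800000, y=-1.300000: f=1.330000 → y ← -1.300000 + 0.17·1.330000 = -1.073900
x=0.970000, y=-1.073900: f=0.878786 → y ← -1.073900 + 0.17·0.878786 = -0.924506
x=1.140000, y=-0.924506: f=0.561041 → y ← -0.924506 + 0.17·0.561041 = -0.829129
x=1.310000, y=-0.829129: f=0.337285 → y ← -0.829129 + 0.17·0.337285 = -0.771791
x=1.480000, y=-0.771791: f=0.179716 → y ← -0.771791 + 0.17·0.179716 = -0.741239
y(1.65) ≈ -0.7412

-0.7412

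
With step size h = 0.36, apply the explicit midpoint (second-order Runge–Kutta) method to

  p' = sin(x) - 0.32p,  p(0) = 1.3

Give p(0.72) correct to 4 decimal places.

Midpoint: k1 = f(x_n, p_n); k2 = f(x_n + h/2, p_n + (h/2)·k1); p_{n+1} = p_n + h·k2.
x=0.000000, p=1.300000:
  k1 = f(0.000000, 1.300000) = -0.416000
  k2 = f(0.180000, 1.225120) = -0.213009
  p ← 1.300000 + 0.36·(-0.213009) = 1.223317
x=0.360000, p=1.223317:
  k1 = f(0.360000, 1.223317) = -0.039187
  k2 = f(0.540000, 1.216263) = 0.124932
  p ← 1.223317 + 0.36·0.124932 = 1.268292
p(0.72) ≈ 1.2683

1.2683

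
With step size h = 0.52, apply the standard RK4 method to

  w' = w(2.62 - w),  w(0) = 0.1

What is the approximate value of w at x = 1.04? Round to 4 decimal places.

RK4: k1 = f(x_n, w_n); k2 = f(x_n + h/2, w_n + (h/2)·k1); k3 = f(x_n + h/2, w_n + (h/2)·k2); k4 = f(x_n + h, w_n + h·k3); w_{n+1} = w_n + (h/6)·(k1 + 2k2 + 2k3 + k4).
x=0.000000, w=0.100000:
  k1 = f(0.000000, 0.100000) = 0.252000
  k2 = f(0.260000, 0.165520) = 0.406266
  k3 = f(0.260000, 0.205629) = 0.496465
  k4 = f(0.520000, 0.358162) = 0.810104
  w ← 0.100000 + (0.52/6)·(k1 + 2k2 + 2k3 + k4) = 0.348522
x=0.520000, w=0.348522:
  k1 = f(0.520000, 0.348522) = 0.791661
  k2 = f(0.780000, 0.554354) = 1.145099
  k3 = f(0.780000, 0.646248) = 1.275533
  k4 = f(1.040000, 1.011800) = 1.627177
  w ← 0.348522 + (0.52/6)·(k1 + 2k2 + 2k3 + k4) = 0.977731
w(1.04) ≈ 0.9777

0.9777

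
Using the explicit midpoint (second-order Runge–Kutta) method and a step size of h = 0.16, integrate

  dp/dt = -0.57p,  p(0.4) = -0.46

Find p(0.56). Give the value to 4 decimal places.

-0.4200

Midpoint: k1 = f(t_n, p_n); k2 = f(t_n + h/2, p_n + (h/2)·k1); p_{n+1} = p_n + h·k2.
t=0.400000, p=-0.460000:
  k1 = f(0.400000, -0.460000) = 0.262200
  k2 = f(0.480000, -0.439024) = 0.250244
  p ← -0.460000 + 0.16·0.250244 = -0.419961
p(0.56) ≈ -0.4200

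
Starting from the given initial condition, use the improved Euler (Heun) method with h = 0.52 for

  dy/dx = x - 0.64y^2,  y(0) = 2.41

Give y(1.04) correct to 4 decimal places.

1.3779

Heun: k1 = f(x_n, y_n); k2 = f(x_n + h, y_n + h·k1); y_{n+1} = y_n + (h/2)·(k1 + k2).
x=0.000000, y=2.410000:
  k1 = f(0.000000, 2.410000) = -3.717184
  k2 = f(0.520000, 0.477064) = 0.374342
  y ← 2.410000 + (0.52/2)·(-3.717184 + 0.374342) = 1.540861
x=0.520000, y=1.540861:
  k1 = f(0.520000, 1.540861) = -0.999522
  k2 = f(1.040000, 1.021110) = 0.372694
  y ← 1.540861 + (0.52/2)·(-0.999522 + 0.372694) = 1.377886
y(1.04) ≈ 1.3779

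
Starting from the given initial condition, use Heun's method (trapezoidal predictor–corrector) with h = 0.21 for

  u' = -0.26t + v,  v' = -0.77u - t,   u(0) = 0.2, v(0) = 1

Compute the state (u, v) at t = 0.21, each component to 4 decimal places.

0.4009, 0.9286

Heun on (u,v): k1 = f(t_n, state_n); k2 = f(t_n + h, state_n + h·k1); state_{n+1} = state_n + (h/2)·(k1 + k2).
0.000000: (0.200000, 1.000000)
  k1 = (1.000000, -0.154000)
  predictor → (0.410000, 0.967660)
  k2 = (0.913060, -0.525700)
  → (0.400871, 0.928632)
(u(0.21), v(0.21)) ≈ (0.4009, 0.9286)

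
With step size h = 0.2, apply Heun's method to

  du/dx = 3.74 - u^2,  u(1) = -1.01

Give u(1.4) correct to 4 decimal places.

Heun: k1 = f(x_n, u_n); k2 = f(x_n + h, u_n + h·k1); u_{n+1} = u_n + (h/2)·(k1 + k2).
x=1.000000, u=-1.010000:
  k1 = f(1.000000, -1.010000) = 2.719900
  k2 = f(1.200000, -0.466020) = 3.522825
  u ← -1.010000 + (0.2/2)·(2.719900 + 3.522825) = -0.385727
x=1.200000, u=-0.385727:
  k1 = f(1.200000, -0.385727) = 3.591214
  k2 = f(1.400000, 0.332515) = 3.629434
  u ← -0.385727 + (0.2/2)·(3.591214 + 3.629434) = 0.336337
u(1.4) ≈ 0.3363

0.3363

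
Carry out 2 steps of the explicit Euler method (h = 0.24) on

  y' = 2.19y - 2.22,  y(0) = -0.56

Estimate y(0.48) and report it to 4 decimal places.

Euler: y_{n+1} = y_n + h·f(s_n, y_n).
s=0.000000, y=-0.560000: f=-3.446400 → y ← -0.560000 + 0.24·(-3.446400) = -1.387136
s=0.240000, y=-1.387136: f=-5.257828 → y ← -1.387136 + 0.24·(-5.257828) = -2.649015
y(0.48) ≈ -2.6490

-2.6490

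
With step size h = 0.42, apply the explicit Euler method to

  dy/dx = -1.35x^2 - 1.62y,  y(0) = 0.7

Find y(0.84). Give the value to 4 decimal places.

-0.0285

Euler: y_{n+1} = y_n + h·f(x_n, y_n).
x=0.000000, y=0.700000: f=-1.134000 → y ← 0.700000 + 0.42·(-1.134000) = 0.223720
x=0.420000, y=0.223720: f=-0.600566 → y ← 0.223720 + 0.42·(-0.600566) = -0.028518
y(0.84) ≈ -0.0285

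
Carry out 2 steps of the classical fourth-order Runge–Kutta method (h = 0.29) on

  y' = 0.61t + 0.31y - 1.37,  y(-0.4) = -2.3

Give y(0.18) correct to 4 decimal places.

RK4: k1 = f(t_n, y_n); k2 = f(t_n + h/2, y_n + (h/2)·k1); k3 = f(t_n + h/2, y_n + (h/2)·k2); k4 = f(t_n + h, y_n + h·k3); y_{n+1} = y_n + (h/6)·(k1 + 2k2 + 2k3 + k4).
t=-0.400000, y=-2.300000:
  k1 = f(-0.400000, -2.300000) = -2.327000
  k2 = f(-0.255000, -2.637415) = -2.343149
  k3 = f(-0.255000, -2.639757) = -2.343875
  k4 = f(-0.110000, -2.979724) = -2.360814
  y ← -2.300000 + (0.29/6)·(k1 + 2k2 + 2k3 + k4) = -2.979657
t=-0.110000, y=-2.979657:
  k1 = f(-0.110000, -2.979657) = -2.360794
  k2 = f(0.035000, -3.321972) = -2.378461
  k3 = f(0.035000, -3.324533) = -2.379255
  k4 = f(0.180000, -3.669641) = -2.397789
  y ← -2.979657 + (0.29/6)·(k1 + 2k2 + 2k3 + k4) = -3.669567
y(0.18) ≈ -3.6696

-3.6696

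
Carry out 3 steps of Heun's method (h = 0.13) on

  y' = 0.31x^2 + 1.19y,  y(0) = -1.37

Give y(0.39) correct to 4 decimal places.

Heun: k1 = f(x_n, y_n); k2 = f(x_n + h, y_n + h·k1); y_{n+1} = y_n + (h/2)·(k1 + k2).
x=0.000000, y=-1.370000:
  k1 = f(0.000000, -1.370000) = -1.630300
  k2 = f(0.130000, -1.581939) = -1.877268
  y ← -1.370000 + (0.13/2)·(-1.630300 + (-1.877268)) = -1.597992
x=0.130000, y=-1.597992:
  k1 = f(0.130000, -1.597992) = -1.896371
  k2 = f(0.260000, -1.844520) = -2.174023
  y ← -1.597992 + (0.13/2)·(-1.896371 + (-2.174023)) = -1.862568
x=0.260000, y=-1.862568:
  k1 = f(0.260000, -1.862568) = -2.195499
  k2 = f(0.390000, -2.147983) = -2.508948
  y ← -1.862568 + (0.13/2)·(-2.195499 + (-2.508948)) = -2.168357
y(0.39) ≈ -2.1684

-2.1684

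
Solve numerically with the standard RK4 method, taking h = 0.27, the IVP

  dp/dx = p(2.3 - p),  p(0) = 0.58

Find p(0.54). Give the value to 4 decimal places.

1.2388

RK4: k1 = f(x_n, p_n); k2 = f(x_n + h/2, p_n + (h/2)·k1); k3 = f(x_n + h/2, p_n + (h/2)·k2); k4 = f(x_n + h, p_n + h·k3); p_{n+1} = p_n + (h/6)·(k1 + 2k2 + 2k3 + k4).
x=0.000000, p=0.580000:
  k1 = f(0.000000, 0.580000) = 0.997600
  k2 = f(0.135000, 0.714676) = 1.132993
  k3 = f(0.135000, 0.732954) = 1.148573
  k4 = f(0.270000, 0.890115) = 1.254960
  p ← 0.580000 + (0.27/6)·(k1 + 2k2 + 2k3 + k4) = 0.886706
x=0.270000, p=0.886706:
  k1 = f(0.270000, 0.886706) = 1.253176
  k2 = f(0.405000, 1.055885) = 1.313642
  k3 = f(0.405000, 1.064048) = 1.315112
  k4 = f(0.540000, 1.241786) = 1.314075
  p ← 0.886706 + (0.27/6)·(k1 + 2k2 + 2k3 + k4) = 1.238820
p(0.54) ≈ 1.2388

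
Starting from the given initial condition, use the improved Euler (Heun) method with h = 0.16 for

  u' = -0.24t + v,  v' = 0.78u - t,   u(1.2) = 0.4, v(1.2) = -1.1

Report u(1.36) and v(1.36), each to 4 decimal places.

0.1635, -1.2687

Heun on (u,v): k1 = f(t_n, state_n); k2 = f(t_n + h, state_n + h·k1); state_{n+1} = state_n + (h/2)·(k1 + k2).
1.200000: (0.400000, -1.100000)
  k1 = (-1.388000, -0.888000)
  predictor → (0.177920, -1.242080)
  k2 = (-1.568480, -1.221222)
  → (0.163482, -1.268738)
(u(1.36), v(1.36)) ≈ (0.1635, -1.2687)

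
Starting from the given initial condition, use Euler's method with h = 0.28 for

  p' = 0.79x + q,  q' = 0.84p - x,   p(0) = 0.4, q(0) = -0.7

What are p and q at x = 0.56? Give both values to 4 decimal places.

0.0963, -0.6363

Euler on (p,q): p_{n+1} = p_n + h·p', q_{n+1} = q_n + h·q'.
0.000000: (0.400000, -0.700000); f=(-0.700000, 0.336000) → (0.204000, -0.605920)
0.280000: (0.204000, -0.605920); f=(-0.384720, -0.108640) → (0.096278, -0.636339)
(p(0.56), q(0.56)) ≈ (0.0963, -0.6363)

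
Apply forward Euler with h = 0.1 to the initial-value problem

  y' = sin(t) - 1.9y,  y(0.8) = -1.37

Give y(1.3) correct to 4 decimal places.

-0.1846

Euler: y_{n+1} = y_n + h·f(t_n, y_n).
t=0.800000, y=-1.370000: f=3.320356 → y ← -1.370000 + 0.1·3.320356 = -1.037964
t=0.900000, y=-1.037964: f=2.755459 → y ← -1.037964 + 0.1·2.755459 = -0.762418
t=1.000000, y=-0.762418: f=2.290066 → y ← -0.762418 + 0.1·2.290066 = -0.533412
t=1.100000, y=-0.533412: f=1.904690 → y ← -0.533412 + 0.1·1.904690 = -0.342943
t=1.200000, y=-0.342943: f=1.583631 → y ← -0.342943 + 0.1·1.583631 = -0.184580
y(1.3) ≈ -0.1846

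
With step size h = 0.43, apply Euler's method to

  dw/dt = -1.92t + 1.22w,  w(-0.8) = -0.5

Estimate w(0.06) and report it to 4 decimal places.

0.1502

Euler: w_{n+1} = w_n + h·f(t_n, w_n).
t=-0.800000, w=-0.500000: f=0.926000 → w ← -0.500000 + 0.43·0.926000 = -0.101820
t=-0.370000, w=-0.101820: f=0.586180 → w ← -0.101820 + 0.43·0.586180 = 0.150237
w(0.06) ≈ 0.1502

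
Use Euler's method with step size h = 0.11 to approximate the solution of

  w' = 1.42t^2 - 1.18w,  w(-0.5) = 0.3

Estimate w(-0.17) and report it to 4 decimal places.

0.2602

Euler: w_{n+1} = w_n + h·f(t_n, w_n).
t=-0.500000, w=0.300000: f=0.001000 → w ← 0.300000 + 0.11·0.001000 = 0.300110
t=-0.390000, w=0.300110: f=-0.138148 → w ← 0.300110 + 0.11·(-0.138148) = 0.284914
t=-0.280000, w=0.284914: f=-0.224870 → w ← 0.284914 + 0.11·(-0.224870) = 0.260178
w(-0.17) ≈ 0.2602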